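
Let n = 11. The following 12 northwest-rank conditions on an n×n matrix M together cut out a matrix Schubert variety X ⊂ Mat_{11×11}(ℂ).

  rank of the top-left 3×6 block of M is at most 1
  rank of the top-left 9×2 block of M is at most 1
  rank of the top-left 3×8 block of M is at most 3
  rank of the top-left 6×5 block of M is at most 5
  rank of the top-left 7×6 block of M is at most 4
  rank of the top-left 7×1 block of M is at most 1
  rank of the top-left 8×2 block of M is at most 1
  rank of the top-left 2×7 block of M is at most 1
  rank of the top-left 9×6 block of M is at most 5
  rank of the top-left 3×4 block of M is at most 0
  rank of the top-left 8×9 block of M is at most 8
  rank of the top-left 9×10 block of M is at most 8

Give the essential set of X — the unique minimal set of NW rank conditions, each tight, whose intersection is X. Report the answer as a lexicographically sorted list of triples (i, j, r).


The tightest implied rank at each (i,j), from the 12 conditions:

  i=1: 0 0 0 0 1 1 1 1 1 1 1
  i=2: 0 0 0 0 1 1 1 2 2 2 2
  i=3: 0 0 0 0 1 1 2 3 3 3 3
  i=4: 1 1 1 1 2 2 3 4 4 4 4
  i=5: 1 1 2 2 3 3 4 5 5 5 5
  i=6: 1 1 2 3 4 4 5 6 6 6 6
  i=7: 1 1 2 3 4 4 5 6 7 7 7
  i=8: 1 1 2 3 4 5 6 7 8 8 8
  i=9: 1 1 2 3 4 5 6 7 8 8 9
  i=10: 1 2 3 4 5 6 7 8 9 9 10
  i=11: 1 2 3 4 5 6 7 8 9 10 11

second differences of R give the permutation w = (5, 8, 7, 1, 3, 4, 9, 6, 11, 2, 10).

6 SE-corners of the 22-cell Rothe diagram give Ess(w):

[(2, 7, 1), (3, 4, 0), (3, 6, 1), (7, 6, 4), (9, 2, 1), (9, 10, 8)]


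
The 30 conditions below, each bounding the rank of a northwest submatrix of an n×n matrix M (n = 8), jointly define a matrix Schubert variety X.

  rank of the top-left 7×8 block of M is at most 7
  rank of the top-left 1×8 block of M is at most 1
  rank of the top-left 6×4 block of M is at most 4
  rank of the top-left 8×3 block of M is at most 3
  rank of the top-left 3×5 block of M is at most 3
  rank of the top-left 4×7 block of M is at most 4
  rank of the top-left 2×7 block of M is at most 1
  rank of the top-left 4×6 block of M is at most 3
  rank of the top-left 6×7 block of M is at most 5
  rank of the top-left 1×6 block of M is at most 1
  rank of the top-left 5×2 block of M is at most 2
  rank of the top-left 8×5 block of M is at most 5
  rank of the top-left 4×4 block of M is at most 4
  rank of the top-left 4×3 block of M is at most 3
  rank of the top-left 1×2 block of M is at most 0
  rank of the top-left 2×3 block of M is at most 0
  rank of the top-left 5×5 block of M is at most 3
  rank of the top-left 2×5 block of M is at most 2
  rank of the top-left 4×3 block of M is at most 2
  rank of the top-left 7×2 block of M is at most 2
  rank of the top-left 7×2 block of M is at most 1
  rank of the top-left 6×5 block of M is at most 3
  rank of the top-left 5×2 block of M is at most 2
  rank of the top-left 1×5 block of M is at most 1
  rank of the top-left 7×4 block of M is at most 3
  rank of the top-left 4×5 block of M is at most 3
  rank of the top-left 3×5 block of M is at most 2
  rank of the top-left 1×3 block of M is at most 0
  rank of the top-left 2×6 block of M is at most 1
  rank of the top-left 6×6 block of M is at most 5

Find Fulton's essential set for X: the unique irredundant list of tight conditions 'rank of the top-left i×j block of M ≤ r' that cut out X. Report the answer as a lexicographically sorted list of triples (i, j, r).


Computing R[i][j] = min implied NW-rank bound (n=8, 30 conditions):

  i=1: 0 0 0 1 1 1 1 1
  i=2: 0 0 0 1 1 1 1 2
  i=3: 1 1 1 2 2 2 2 3
  i=4: 1 1 2 3 3 3 3 4
  i=5: 1 1 2 3 3 4 4 5
  i=6: 1 1 2 3 3 4 5 6
  i=7: 1 1 2 3 4 5 6 7
  i=8: 1 2 3 4 5 6 7 8

hence w(1..8) = (4, 8, 1, 3, 6, 7, 5, 2).

ℓ(w)=15; the 4 essential cells (i,j,r):

[(2, 3, 0), (2, 7, 1), (6, 5, 3), (7, 2, 1)]


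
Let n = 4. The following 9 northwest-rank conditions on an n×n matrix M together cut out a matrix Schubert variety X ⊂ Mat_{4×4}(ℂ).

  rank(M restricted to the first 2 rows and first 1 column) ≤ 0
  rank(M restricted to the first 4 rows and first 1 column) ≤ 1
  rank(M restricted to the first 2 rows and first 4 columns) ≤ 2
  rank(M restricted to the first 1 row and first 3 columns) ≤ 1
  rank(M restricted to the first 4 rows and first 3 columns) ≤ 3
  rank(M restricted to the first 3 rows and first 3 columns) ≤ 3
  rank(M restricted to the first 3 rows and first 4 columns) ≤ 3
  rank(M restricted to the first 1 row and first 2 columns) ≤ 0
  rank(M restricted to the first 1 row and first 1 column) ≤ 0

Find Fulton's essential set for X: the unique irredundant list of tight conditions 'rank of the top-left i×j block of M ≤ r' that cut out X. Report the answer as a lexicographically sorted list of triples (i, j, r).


Recovering R(i,j) via the rank-extension bound from the 9 conditions:

  R[1]: 0  0  1  1
  R[2]: 0  1  2  2
  R[3]: 1  2  3  3
  R[4]: 1  2  3  4

the unique w with this rank table is (3, 2, 1, 4).

Rothe diagram D(w) (3 cells), 2 SE-corners (essential conditions):

[(1, 2, 0), (2, 1, 0)]


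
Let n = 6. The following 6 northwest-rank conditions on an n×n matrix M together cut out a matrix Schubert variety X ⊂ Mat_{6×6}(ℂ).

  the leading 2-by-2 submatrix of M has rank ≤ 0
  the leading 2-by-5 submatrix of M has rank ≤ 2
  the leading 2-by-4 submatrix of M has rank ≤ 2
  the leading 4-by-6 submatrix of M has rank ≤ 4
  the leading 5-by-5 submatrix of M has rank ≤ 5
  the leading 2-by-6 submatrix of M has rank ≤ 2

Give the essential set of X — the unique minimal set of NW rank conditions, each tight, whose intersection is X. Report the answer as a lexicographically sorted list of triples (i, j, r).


Computing R[i][j] = min implied NW-rank bound (n=6, 6 conditions):

  R[1]: 0  0  1  1  1  1
  R[2]: 0  0  1  2  2  2
  R[3]: 1  1  2  3  3  3
  R[4]: 1  2  3  4  4  4
  R[5]: 1  2  3  4  5  5
  R[6]: 1  2  3  4  5  6

reading off 1-entries of Δ²R: w = (3, 4, 1, 2, 5, 6).

1 SE-corner of the 4-cell Rothe diagram gives Ess(w):

[(2, 2, 0)]


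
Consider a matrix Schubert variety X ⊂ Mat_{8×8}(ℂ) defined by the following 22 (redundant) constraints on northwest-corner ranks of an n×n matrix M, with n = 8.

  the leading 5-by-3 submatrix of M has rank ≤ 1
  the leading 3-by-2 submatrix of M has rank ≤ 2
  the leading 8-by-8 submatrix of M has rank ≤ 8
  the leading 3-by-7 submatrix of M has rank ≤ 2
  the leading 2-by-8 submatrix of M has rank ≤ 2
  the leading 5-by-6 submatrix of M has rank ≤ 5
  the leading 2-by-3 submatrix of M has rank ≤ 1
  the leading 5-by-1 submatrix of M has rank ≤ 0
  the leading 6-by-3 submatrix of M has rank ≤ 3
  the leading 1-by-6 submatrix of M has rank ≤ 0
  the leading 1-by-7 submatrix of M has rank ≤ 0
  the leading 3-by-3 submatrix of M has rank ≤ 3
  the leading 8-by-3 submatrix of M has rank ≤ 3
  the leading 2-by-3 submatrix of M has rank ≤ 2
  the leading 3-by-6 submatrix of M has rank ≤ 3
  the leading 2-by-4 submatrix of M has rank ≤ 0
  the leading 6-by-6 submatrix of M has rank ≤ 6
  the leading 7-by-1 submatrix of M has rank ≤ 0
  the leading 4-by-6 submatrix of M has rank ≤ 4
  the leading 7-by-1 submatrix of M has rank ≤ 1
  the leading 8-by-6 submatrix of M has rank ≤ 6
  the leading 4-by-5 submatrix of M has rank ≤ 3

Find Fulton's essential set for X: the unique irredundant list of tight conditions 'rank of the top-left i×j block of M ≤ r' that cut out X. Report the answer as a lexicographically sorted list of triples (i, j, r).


Rank table r_w(8×8) implied by the 22 constraints:

  row 1: 0 0 0 0 0 0 0 1
  row 2: 0 0 0 0 1 1 1 2
  row 3: 0 1 1 1 2 2 2 3
  row 4: 0 1 1 2 3 3 3 4
  row 5: 0 1 1 2 3 4 4 5
  row 6: 0 1 2 3 4 5 5 6
  row 7: 0 1 2 3 4 5 6 7
  row 8: 1 2 3 4 5 6 7 8

giving w = (8, 5, 2, 4, 6, 3, 7, 1) via Δ²R.

|D(w)|=18, |Ess(w)|=4:

[(1, 7, 0), (2, 4, 0), (5, 3, 1), (7, 1, 0)]


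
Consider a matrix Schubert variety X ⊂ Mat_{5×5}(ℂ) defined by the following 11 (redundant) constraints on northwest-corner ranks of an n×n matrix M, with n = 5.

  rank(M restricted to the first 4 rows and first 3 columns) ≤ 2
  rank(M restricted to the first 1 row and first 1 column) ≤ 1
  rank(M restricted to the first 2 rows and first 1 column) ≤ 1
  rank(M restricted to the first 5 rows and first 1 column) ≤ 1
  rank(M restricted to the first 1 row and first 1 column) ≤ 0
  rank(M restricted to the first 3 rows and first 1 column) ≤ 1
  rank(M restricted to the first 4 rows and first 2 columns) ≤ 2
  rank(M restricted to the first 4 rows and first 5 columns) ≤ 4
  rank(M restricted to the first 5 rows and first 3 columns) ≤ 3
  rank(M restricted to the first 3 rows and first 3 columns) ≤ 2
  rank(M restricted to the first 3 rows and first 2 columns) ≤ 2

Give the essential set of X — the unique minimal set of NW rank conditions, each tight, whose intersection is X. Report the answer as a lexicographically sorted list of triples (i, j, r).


The tightest implied rank at each (i,j), from the 11 conditions:

  i=1: 0 1 1 1 1
  i=2: 1 2 2 2 2
  i=3: 1 2 2 3 3
  i=4: 1 2 2 3 4
  i=5: 1 2 3 4 5

second differences of R give the permutation w = (2, 1, 4, 5, 3).

Rothe diagram D(w) (3 cells), 2 SE-corners (essential conditions):

[(1, 1, 0), (4, 3, 2)]


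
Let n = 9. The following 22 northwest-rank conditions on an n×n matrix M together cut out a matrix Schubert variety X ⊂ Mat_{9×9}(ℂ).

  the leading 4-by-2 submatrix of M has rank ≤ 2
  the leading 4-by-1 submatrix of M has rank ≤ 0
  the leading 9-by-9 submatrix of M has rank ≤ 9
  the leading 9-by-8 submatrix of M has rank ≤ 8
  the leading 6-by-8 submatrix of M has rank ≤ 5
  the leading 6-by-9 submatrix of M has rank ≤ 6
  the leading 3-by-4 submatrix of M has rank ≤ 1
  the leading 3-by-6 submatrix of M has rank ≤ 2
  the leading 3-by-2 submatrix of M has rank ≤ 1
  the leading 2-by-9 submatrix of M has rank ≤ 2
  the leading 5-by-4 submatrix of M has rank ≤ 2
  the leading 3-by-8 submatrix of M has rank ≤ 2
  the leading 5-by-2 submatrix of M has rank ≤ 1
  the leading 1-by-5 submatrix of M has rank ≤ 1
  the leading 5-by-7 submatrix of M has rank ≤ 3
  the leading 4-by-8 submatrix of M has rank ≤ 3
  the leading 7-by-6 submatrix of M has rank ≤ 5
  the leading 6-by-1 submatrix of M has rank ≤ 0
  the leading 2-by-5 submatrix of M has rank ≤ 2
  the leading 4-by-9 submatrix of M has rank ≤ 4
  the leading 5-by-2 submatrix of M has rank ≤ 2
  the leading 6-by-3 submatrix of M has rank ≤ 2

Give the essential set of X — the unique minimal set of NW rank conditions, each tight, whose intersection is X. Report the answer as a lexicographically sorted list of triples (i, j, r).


Propagating the 22 rank bounds to every northwest block:

  row 1: 0 | 1 | 1 | 1 | 1 | 1 | 1 | 1 | 1
  row 2: 0 | 1 | 1 | 1 | 2 | 2 | 2 | 2 | 2
  row 3: 0 | 1 | 1 | 1 | 2 | 2 | 2 | 2 | 3
  row 4: 0 | 1 | 2 | 2 | 3 | 3 | 3 | 3 | 4
  row 5: 0 | 1 | 2 | 2 | 3 | 3 | 3 | 4 | 5
  row 6: 0 | 1 | 2 | 3 | 4 | 4 | 4 | 5 | 6
  row 7: 1 | 2 | 3 | 4 | 5 | 5 | 5 | 6 | 7
  row 8: 1 | 2 | 3 | 4 | 5 | 6 | 6 | 7 | 8
  row 9: 1 | 2 | 3 | 4 | 5 | 6 | 7 | 8 | 9

the unique w with this rank table is (2, 5, 9, 3, 8, 4, 1, 6, 7).

5 SE-corners of the 16-cell Rothe diagram give Ess(w):

[(3, 4, 1), (3, 8, 2), (5, 4, 2), (5, 7, 3), (6, 1, 0)]


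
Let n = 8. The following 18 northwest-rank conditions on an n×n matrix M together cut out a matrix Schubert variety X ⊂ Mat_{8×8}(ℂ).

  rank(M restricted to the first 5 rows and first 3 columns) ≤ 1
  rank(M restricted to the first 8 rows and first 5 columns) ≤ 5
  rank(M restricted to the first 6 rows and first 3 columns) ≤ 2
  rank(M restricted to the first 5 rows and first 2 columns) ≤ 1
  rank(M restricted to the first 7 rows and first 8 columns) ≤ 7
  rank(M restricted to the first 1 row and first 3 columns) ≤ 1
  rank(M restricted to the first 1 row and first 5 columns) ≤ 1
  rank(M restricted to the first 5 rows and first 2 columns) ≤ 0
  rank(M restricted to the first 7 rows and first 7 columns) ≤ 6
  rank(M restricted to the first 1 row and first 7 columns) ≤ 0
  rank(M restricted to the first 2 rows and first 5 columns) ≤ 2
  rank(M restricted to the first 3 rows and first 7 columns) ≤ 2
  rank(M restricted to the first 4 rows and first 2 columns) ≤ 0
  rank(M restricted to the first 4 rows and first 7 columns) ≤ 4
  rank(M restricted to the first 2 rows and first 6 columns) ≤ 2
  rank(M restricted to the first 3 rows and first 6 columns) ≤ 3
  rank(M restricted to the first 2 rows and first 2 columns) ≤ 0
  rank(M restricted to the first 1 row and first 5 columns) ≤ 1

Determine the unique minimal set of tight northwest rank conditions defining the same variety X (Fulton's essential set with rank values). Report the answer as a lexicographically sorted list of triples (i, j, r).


The tightest implied rank at each (i,j), from the 18 conditions:

  R[1]: 0, 0, 0, 0, 0, 0, 0, 1
  R[2]: 0, 0, 1, 1, 1, 1, 1, 2
  R[3]: 0, 0, 1, 2, 2, 2, 2, 3
  R[4]: 0, 0, 1, 2, 3, 3, 3, 4
  R[5]: 0, 0, 1, 2, 3, 4, 4, 5
  R[6]: 1, 1, 2, 3, 4, 5, 5, 6
  R[7]: 1, 2, 3, 4, 5, 6, 6, 7
  R[8]: 1, 2, 3, 4, 5, 6, 7, 8

so w = (8, 3, 4, 5, 6, 1, 2, 7).

D(w) has 15 cells with 2 SE-corners; essential set:

[(1, 7, 0), (5, 2, 0)]


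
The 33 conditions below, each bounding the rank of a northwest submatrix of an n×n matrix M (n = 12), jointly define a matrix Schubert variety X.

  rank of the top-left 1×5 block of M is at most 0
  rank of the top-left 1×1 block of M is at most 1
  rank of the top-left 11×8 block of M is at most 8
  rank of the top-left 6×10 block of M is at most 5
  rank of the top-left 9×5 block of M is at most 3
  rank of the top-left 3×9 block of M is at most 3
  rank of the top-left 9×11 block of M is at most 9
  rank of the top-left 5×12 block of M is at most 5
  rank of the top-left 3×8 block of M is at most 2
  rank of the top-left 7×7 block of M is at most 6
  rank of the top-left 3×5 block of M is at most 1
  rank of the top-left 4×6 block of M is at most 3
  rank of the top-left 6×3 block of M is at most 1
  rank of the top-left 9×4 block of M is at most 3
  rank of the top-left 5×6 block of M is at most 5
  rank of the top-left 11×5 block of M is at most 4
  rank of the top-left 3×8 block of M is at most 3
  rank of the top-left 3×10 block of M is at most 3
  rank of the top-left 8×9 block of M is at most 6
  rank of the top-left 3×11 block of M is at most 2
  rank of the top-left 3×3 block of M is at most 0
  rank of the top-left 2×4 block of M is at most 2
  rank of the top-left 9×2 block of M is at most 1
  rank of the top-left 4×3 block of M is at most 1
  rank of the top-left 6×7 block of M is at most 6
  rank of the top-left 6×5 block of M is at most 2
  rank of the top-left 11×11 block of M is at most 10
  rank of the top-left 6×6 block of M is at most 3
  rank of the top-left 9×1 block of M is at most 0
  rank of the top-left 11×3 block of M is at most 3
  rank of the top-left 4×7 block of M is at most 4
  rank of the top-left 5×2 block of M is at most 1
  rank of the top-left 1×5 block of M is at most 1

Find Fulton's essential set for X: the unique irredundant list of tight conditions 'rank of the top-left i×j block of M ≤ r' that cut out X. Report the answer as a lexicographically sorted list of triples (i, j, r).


Rank table r_w(12×12) implied by the 33 constraints:

  0, 0, 0, 0, 0, 1, 1, 1, 1, 1, 1, 1
  0, 0, 0, 1, 1, 2, 2, 2, 2, 2, 2, 2
  0, 0, 0, 1, 1, 2, 2, 2, 2, 2, 2, 3
  0, 1, 1, 2, 2, 3, 3, 3, 3, 3, 3, 4
  0, 1, 1, 2, 2, 3, 4, 4, 4, 4, 4, 5
  0, 1, 1, 2, 2, 3, 4, 5, 5, 5, 5, 6
  0, 1, 2, 3, 3, 4, 5, 6, 6, 6, 6, 7
  0, 1, 2, 3, 3, 4, 5, 6, 6, 7, 7, 8
  0, 1, 2, 3, 3, 4, 5, 6, 7, 8, 8, 9
  1, 2, 3, 4, 4, 5, 6, 7, 8, 9, 9, 10
  1, 2, 3, 4, 4, 5, 6, 7, 8, 9, 10, 11
  1, 2, 3, 4, 5, 6, 7, 8, 9, 10, 11, 12

so w = (6, 4, 12, 2, 7, 8, 3, 10, 9, 1, 11, 5).

D(w) has 31 cells with 10 SE-corners; essential set:

[(1, 5, 0), (3, 3, 0), (3, 5, 1), (3, 11, 2), (6, 3, 1), (6, 5, 2), (8, 9, 6), (9, 1, 0), (9, 5, 3), (11, 5, 4)]


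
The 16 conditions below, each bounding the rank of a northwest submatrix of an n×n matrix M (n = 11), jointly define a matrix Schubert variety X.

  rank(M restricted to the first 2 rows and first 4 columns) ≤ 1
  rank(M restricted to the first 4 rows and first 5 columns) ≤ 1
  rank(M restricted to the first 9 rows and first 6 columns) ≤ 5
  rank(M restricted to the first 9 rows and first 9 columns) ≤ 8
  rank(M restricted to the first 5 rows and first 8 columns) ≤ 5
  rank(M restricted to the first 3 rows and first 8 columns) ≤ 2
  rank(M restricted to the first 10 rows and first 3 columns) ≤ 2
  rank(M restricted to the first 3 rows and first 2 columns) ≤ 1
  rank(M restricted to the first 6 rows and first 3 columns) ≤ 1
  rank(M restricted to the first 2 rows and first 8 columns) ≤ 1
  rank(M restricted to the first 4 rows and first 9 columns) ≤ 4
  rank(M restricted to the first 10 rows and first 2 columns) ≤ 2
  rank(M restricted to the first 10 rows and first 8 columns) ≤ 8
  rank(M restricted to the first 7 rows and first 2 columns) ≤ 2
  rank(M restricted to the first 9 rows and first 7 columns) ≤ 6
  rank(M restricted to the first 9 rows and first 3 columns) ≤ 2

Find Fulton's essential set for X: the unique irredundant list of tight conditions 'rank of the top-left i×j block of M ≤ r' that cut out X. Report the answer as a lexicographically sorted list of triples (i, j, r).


Propagating the 16 rank bounds to every northwest block:

  row 1: 1 | 1 | 1 | 1 | 1 | 1 | 1 | 1 | 1 | 1 | 1
  row 2: 1 | 1 | 1 | 1 | 1 | 1 | 1 | 1 | 2 | 2 | 2
  row 3: 1 | 1 | 1 | 1 | 1 | 2 | 2 | 2 | 3 | 3 | 3
  row 4: 1 | 1 | 1 | 1 | 1 | 2 | 3 | 3 | 4 | 4 | 4
  row 5: 1 | 1 | 1 | 2 | 2 | 3 | 4 | 4 | 5 | 5 | 5
  row 6: 1 | 1 | 1 | 2 | 3 | 4 | 5 | 5 | 6 | 6 | 6
  row 7: 1 | 2 | 2 | 3 | 4 | 5 | 6 | 6 | 7 | 7 | 7
  row 8: 1 | 2 | 2 | 3 | 4 | 5 | 6 | 7 | 8 | 8 | 8
  row 9: 1 | 2 | 2 | 3 | 4 | 5 | 6 | 7 | 8 | 9 | 9
  row 10: 1 | 2 | 2 | 3 | 4 | 5 | 6 | 7 | 8 | 9 | 10
  row 11: 1 | 2 | 3 | 4 | 5 | 6 | 7 | 8 | 9 | 10 | 11

giving w = (1, 9, 6, 7, 4, 5, 2, 8, 10, 11, 3) via Δ²R.

|D(w)|=22, |Ess(w)|=4:

[(2, 8, 1), (4, 5, 1), (6, 3, 1), (10, 3, 2)]


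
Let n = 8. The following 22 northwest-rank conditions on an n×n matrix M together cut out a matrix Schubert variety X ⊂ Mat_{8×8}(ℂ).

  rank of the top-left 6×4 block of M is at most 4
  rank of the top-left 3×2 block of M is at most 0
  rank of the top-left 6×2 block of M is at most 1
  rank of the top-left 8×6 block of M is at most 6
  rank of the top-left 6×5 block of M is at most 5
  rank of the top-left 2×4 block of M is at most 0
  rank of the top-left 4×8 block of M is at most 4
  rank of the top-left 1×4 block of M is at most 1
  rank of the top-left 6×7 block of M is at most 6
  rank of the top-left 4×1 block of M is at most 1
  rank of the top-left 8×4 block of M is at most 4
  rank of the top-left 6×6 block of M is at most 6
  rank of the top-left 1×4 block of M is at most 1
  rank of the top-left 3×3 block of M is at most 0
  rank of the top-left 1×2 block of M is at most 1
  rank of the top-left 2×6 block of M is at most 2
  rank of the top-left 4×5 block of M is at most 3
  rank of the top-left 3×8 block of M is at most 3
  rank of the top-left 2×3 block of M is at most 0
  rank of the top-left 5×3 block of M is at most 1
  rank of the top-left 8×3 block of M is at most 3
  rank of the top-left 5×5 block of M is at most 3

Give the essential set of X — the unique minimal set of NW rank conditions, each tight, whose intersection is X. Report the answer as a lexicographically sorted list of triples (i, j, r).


Rank table r_w(8×8) implied by the 22 constraints:

  0 | 0 | 0 | 0 | 1 | 1 | 1 | 1
  0 | 0 | 0 | 0 | 1 | 2 | 2 | 2
  0 | 0 | 0 | 1 | 2 | 3 | 3 | 3
  1 | 1 | 1 | 2 | 3 | 4 | 4 | 4
  1 | 1 | 1 | 2 | 3 | 4 | 5 | 5
  1 | 1 | 2 | 3 | 4 | 5 | 6 | 6
  1 | 2 | 3 | 4 | 5 | 6 | 7 | 7
  1 | 2 | 3 | 4 | 5 | 6 | 7 | 8

hence w(1..8) = (5, 6, 4, 1, 7, 3, 2, 8).

ℓ(w)=14; the 4 essential cells (i,j,r):

[(2, 4, 0), (3, 3, 0), (5, 3, 1), (6, 2, 1)]


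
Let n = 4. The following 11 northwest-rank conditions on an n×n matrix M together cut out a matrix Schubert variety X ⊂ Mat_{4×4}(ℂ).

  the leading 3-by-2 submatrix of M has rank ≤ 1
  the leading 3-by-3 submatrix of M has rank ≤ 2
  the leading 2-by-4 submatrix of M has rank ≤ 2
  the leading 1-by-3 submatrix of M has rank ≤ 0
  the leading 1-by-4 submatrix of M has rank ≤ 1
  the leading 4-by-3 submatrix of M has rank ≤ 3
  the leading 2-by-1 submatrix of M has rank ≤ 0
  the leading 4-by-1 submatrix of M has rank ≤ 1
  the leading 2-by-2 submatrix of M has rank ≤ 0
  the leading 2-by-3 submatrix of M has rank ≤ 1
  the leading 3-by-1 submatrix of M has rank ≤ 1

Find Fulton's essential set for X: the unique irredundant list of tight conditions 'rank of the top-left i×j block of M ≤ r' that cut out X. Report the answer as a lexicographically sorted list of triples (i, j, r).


The tightest implied rank at each (i,j), from the 11 conditions:

  i=1: 0 | 0 | 0 | 1
  i=2: 0 | 0 | 1 | 2
  i=3: 1 | 1 | 2 | 3
  i=4: 1 | 2 | 3 | 4

so w = (4, 3, 1, 2).

2 SE-corners of the 5-cell Rothe diagram give Ess(w):

[(1, 3, 0), (2, 2, 0)]


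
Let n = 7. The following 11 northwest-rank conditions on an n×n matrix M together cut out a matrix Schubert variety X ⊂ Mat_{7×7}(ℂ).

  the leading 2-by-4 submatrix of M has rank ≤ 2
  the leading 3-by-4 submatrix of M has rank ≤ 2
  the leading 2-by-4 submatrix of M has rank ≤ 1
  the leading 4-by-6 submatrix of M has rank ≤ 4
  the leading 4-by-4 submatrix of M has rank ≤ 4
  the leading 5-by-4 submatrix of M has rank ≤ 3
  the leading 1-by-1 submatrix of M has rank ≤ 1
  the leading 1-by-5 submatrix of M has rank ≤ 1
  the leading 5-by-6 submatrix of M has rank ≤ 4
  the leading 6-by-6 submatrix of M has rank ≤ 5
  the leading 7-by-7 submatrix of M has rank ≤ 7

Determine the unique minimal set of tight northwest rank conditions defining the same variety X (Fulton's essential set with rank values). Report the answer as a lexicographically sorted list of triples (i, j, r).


The tightest implied rank at each (i,j), from the 11 conditions:

  1 | 1 | 1 | 1 | 1 | 1 | 1
  1 | 1 | 1 | 1 | 2 | 2 | 2
  1 | 2 | 2 | 2 | 3 | 3 | 3
  1 | 2 | 3 | 3 | 4 | 4 | 4
  1 | 2 | 3 | 3 | 4 | 4 | 5
  1 | 2 | 3 | 4 | 5 | 5 | 6
  1 | 2 | 3 | 4 | 5 | 6 | 7

reading off 1-entries of Δ²R: w = (1, 5, 2, 3, 7, 4, 6).

D(w) has 5 cells with 3 SE-corners; essential set:

[(2, 4, 1), (5, 4, 3), (5, 6, 4)]


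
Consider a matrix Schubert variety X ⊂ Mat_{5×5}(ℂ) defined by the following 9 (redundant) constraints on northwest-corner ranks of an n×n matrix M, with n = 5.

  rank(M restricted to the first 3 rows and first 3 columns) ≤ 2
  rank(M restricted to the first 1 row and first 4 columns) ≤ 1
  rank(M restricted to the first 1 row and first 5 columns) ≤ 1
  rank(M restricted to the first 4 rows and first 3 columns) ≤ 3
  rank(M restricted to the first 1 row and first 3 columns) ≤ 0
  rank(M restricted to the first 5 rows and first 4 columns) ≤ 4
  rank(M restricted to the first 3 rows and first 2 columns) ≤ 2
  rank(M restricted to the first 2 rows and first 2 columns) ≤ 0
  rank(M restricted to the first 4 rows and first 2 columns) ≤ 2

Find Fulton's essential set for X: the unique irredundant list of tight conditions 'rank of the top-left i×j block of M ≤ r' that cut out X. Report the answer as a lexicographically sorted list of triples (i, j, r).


The tightest implied rank at each (i,j), from the 9 conditions:

  i=1: 0  0  0  1  1
  i=2: 0  0  1  2  2
  i=3: 1  1  2  3  3
  i=4: 1  2  3  4  4
  i=5: 1  2  3  4  5

giving w = (4, 3, 1, 2, 5) via Δ²R.

2 SE-corners of the 5-cell Rothe diagram give Ess(w):

[(1, 3, 0), (2, 2, 0)]


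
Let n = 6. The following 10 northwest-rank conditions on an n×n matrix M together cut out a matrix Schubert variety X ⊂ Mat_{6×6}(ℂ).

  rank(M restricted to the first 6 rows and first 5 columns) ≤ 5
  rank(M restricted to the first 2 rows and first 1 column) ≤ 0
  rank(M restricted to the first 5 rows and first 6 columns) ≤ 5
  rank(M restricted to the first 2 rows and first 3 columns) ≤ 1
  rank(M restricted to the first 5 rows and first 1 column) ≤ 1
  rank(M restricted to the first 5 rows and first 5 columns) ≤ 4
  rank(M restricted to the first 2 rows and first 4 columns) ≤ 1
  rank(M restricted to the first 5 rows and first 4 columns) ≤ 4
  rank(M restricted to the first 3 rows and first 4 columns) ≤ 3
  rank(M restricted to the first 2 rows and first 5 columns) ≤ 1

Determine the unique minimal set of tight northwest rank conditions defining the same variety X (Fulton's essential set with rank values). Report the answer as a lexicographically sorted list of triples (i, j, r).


Computing R[i][j] = min implied NW-rank bound (n=6, 10 conditions):

  row 1: 0 | 1 | 1 | 1 | 1 | 1
  row 2: 0 | 1 | 1 | 1 | 1 | 2
  row 3: 1 | 2 | 2 | 2 | 2 | 3
  row 4: 1 | 2 | 3 | 3 | 3 | 4
  row 5: 1 | 2 | 3 | 4 | 4 | 5
  row 6: 1 | 2 | 3 | 4 | 5 | 6

giving w = (2, 6, 1, 3, 4, 5) via Δ²R.

D(w) has 5 cells with 2 SE-corners; essential set:

[(2, 1, 0), (2, 5, 1)]


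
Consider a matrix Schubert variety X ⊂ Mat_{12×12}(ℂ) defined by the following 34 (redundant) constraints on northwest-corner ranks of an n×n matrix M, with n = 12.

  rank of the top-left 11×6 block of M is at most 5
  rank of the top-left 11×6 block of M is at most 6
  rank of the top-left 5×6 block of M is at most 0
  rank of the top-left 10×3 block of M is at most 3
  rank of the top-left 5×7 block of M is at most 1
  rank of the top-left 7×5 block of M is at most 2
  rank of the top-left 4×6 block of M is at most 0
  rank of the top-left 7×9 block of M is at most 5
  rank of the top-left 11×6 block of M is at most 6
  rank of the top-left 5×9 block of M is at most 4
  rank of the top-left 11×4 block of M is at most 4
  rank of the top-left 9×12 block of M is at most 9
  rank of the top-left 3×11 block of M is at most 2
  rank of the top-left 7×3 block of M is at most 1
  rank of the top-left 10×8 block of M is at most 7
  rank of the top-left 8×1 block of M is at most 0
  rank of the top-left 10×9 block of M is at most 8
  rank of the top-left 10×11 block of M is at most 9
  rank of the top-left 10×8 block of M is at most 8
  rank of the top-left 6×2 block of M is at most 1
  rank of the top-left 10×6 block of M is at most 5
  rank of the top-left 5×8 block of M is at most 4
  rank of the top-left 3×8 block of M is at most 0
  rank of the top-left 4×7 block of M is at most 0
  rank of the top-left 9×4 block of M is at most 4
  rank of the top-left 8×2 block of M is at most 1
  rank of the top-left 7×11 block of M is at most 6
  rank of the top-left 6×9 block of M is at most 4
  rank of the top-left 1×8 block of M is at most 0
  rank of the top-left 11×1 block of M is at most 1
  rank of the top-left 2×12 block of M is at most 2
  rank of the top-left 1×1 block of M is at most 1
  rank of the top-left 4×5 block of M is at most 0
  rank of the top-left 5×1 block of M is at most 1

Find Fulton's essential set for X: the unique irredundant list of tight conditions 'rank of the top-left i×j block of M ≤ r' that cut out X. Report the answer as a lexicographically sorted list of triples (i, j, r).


Propagating the 34 rank bounds to every northwest block:

  i=1: 0 | 0 | 0 | 0 | 0 | 0 | 0 | 0 | 1 | 1 | 1 | 1
  i=2: 0 | 0 | 0 | 0 | 0 | 0 | 0 | 0 | 1 | 2 | 2 | 2
  i=3: 0 | 0 | 0 | 0 | 0 | 0 | 0 | 0 | 1 | 2 | 2 | 3
  i=4: 0 | 0 | 0 | 0 | 0 | 0 | 0 | 1 | 2 | 3 | 3 | 4
  i=5: 0 | 0 | 0 | 0 | 0 | 0 | 1 | 2 | 3 | 4 | 4 | 5
  i=6: 0 | 1 | 1 | 1 | 1 | 1 | 2 | 3 | 4 | 5 | 5 | 6
  i=7: 0 | 1 | 1 | 2 | 2 | 2 | 3 | 4 | 5 | 6 | 6 | 7
  i=8: 0 | 1 | 2 | 3 | 3 | 3 | 4 | 5 | 6 | 7 | 7 | 8
  i=9: 1 | 2 | 3 | 4 | 4 | 4 | 5 | 6 | 7 | 8 | 8 | 9
  i=10: 1 | 2 | 3 | 4 | 5 | 5 | 6 | 7 | 8 | 9 | 9 | 10
  i=11: 1 | 2 | 3 | 4 | 5 | 5 | 6 | 7 | 8 | 9 | 10 | 11
  i=12: 1 | 2 | 3 | 4 | 5 | 6 | 7 | 8 | 9 | 10 | 11 | 12

giving w = (9, 10, 12, 8, 7, 2, 4, 3, 1, 5, 11, 6) via Δ²R.

|D(w)|=43, |Ess(w)|=7:

[(3, 8, 0), (3, 11, 2), (4, 7, 0), (5, 6, 0), (7, 3, 1), (8, 1, 0), (11, 6, 5)]


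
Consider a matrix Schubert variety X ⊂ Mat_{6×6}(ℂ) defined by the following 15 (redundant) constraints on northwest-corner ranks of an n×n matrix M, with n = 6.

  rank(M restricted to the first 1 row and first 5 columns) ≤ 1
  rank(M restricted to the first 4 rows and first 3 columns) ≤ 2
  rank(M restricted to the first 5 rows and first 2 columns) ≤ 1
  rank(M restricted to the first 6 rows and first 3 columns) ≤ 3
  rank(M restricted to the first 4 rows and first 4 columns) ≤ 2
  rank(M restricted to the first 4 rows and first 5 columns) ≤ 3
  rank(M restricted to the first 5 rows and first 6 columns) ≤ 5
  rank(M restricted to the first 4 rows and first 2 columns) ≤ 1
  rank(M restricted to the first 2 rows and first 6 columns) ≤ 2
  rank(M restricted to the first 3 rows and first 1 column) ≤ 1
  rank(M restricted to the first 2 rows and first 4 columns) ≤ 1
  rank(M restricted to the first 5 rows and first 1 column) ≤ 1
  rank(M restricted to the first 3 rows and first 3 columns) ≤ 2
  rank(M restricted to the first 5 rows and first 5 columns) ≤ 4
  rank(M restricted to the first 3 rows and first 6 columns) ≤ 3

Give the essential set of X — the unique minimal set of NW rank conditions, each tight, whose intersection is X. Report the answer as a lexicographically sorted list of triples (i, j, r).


The tightest implied rank at each (i,j), from the 15 conditions:

  R[1]: 1 | 1 | 1 | 1 | 1 | 1
  R[2]: 1 | 1 | 1 | 1 | 2 | 2
  R[3]: 1 | 1 | 2 | 2 | 3 | 3
  R[4]: 1 | 1 | 2 | 2 | 3 | 4
  R[5]: 1 | 1 | 2 | 3 | 4 | 5
  R[6]: 1 | 2 | 3 | 4 | 5 | 6

hence w(1..6) = (1, 5, 3, 6, 4, 2).

D(w) has 7 cells with 3 SE-corners; essential set:

[(2, 4, 1), (4, 4, 2), (5, 2, 1)]


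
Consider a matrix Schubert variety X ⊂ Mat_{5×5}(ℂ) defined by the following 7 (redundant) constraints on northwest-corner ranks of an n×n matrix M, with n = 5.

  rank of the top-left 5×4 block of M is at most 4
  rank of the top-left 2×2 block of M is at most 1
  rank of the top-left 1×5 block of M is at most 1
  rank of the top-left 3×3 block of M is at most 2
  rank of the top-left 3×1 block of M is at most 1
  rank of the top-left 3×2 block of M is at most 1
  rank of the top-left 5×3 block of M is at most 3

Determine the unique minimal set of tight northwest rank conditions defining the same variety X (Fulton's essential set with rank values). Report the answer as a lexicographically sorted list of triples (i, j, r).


Rank table r_w(5×5) implied by the 7 constraints:

  R[1]: 1  1  1  1  1
  R[2]: 1  1  2  2  2
  R[3]: 1  1  2  3  3
  R[4]: 1  2  3  4  4
  R[5]: 1  2  3  4  5

the unique w with this rank table is (1, 3, 4, 2, 5).

1 SE-corner of the 2-cell Rothe diagram gives Ess(w):

[(3, 2, 1)]


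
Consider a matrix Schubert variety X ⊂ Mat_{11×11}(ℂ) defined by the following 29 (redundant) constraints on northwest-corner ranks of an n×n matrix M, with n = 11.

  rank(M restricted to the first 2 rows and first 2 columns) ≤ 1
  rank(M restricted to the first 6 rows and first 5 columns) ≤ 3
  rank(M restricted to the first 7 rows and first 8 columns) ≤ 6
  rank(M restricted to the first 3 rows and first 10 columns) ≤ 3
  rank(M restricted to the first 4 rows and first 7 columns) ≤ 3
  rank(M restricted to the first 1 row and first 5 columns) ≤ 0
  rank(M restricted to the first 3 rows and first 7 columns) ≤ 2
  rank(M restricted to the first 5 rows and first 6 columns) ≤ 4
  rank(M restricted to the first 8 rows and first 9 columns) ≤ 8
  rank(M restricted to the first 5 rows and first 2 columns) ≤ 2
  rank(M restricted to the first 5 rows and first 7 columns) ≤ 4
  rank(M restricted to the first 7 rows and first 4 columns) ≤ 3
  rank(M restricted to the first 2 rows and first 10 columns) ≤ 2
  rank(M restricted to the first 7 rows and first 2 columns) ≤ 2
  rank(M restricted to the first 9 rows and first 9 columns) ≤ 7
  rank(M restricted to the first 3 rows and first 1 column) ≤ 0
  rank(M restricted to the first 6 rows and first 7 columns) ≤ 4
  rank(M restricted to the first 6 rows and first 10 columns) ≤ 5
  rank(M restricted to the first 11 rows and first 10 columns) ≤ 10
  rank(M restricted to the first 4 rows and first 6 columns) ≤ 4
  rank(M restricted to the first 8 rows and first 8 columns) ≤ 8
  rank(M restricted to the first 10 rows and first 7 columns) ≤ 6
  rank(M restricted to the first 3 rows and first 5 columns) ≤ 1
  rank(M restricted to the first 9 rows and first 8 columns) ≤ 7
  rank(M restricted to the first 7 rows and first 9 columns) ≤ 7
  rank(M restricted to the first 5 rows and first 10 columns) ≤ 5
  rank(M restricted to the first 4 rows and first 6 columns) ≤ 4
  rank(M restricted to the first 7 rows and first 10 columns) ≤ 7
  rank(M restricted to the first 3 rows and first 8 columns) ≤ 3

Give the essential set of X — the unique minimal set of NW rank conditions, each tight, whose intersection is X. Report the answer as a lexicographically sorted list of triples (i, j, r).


Recovering R(i,j) via the rank-extension bound from the 29 conditions:

  R[1]: 0 | 0 | 0 | 0 | 0 | 1 | 1 | 1 | 1 | 1 | 1
  R[2]: 0 | 1 | 1 | 1 | 1 | 2 | 2 | 2 | 2 | 2 | 2
  R[3]: 0 | 1 | 1 | 1 | 1 | 2 | 2 | 3 | 3 | 3 | 3
  R[4]: 1 | 2 | 2 | 2 | 2 | 3 | 3 | 4 | 4 | 4 | 4
  R[5]: 1 | 2 | 3 | 3 | 3 | 4 | 4 | 5 | 5 | 5 | 5
  R[6]: 1 | 2 | 3 | 3 | 3 | 4 | 4 | 5 | 5 | 5 | 6
  R[7]: 1 | 2 | 3 | 3 | 4 | 5 | 5 | 6 | 6 | 6 | 7
  R[8]: 1 | 2 | 3 | 4 | 5 | 6 | 6 | 7 | 7 | 7 | 8
  R[9]: 1 | 2 | 3 | 4 | 5 | 6 | 6 | 7 | 7 | 8 | 9
  R[10]: 1 | 2 | 3 | 4 | 5 | 6 | 6 | 7 | 8 | 9 | 10
  R[11]: 1 | 2 | 3 | 4 | 5 | 6 | 7 | 8 | 9 | 10 | 11

so w = (6, 2, 8, 1, 3, 11, 5, 4, 10, 9, 7).

ℓ(w)=20; the 10 essential cells (i,j,r):

[(1, 5, 0), (3, 1, 0), (3, 5, 1), (3, 7, 2), (6, 5, 3), (6, 7, 4), (6, 10, 5), (7, 4, 3), (9, 9, 7), (10, 7, 6)]


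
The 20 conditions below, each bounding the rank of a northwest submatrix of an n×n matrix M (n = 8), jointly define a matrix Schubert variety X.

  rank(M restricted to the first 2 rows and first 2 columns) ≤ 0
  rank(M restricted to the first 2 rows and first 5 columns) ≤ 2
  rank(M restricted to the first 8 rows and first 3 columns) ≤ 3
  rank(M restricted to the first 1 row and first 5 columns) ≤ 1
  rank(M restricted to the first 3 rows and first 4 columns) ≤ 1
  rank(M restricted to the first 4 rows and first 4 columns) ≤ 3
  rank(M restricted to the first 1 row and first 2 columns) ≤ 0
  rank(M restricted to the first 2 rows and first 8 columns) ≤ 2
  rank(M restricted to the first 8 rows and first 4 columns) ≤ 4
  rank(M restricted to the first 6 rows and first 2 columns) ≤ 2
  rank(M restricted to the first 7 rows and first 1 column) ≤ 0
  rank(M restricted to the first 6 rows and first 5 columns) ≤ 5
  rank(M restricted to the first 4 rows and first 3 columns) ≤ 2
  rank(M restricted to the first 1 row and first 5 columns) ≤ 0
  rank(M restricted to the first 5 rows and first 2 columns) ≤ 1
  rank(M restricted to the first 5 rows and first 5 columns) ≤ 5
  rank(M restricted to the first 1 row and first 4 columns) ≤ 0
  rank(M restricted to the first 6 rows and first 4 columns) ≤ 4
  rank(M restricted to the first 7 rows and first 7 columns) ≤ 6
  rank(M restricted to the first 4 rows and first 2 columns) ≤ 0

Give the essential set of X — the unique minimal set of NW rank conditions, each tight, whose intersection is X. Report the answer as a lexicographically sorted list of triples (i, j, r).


The tightest implied rank at each (i,j), from the 20 conditions:

  i=1: 0 0 0 0 0 1 1 1
  i=2: 0 0 1 1 1 2 2 2
  i=3: 0 0 1 1 2 3 3 3
  i=4: 0 0 1 2 3 4 4 4
  i=5: 0 1 2 3 4 5 5 5
  i=6: 0 1 2 3 4 5 6 6
  i=7: 0 1 2 3 4 5 6 7
  i=8: 1 2 3 4 5 6 7 8

second differences of R give the permutation w = (6, 3, 5, 4, 2, 7, 8, 1).

Rothe diagram D(w) (15 cells), 4 SE-corners (essential conditions):

[(1, 5, 0), (3, 4, 1), (4, 2, 0), (7, 1, 0)]


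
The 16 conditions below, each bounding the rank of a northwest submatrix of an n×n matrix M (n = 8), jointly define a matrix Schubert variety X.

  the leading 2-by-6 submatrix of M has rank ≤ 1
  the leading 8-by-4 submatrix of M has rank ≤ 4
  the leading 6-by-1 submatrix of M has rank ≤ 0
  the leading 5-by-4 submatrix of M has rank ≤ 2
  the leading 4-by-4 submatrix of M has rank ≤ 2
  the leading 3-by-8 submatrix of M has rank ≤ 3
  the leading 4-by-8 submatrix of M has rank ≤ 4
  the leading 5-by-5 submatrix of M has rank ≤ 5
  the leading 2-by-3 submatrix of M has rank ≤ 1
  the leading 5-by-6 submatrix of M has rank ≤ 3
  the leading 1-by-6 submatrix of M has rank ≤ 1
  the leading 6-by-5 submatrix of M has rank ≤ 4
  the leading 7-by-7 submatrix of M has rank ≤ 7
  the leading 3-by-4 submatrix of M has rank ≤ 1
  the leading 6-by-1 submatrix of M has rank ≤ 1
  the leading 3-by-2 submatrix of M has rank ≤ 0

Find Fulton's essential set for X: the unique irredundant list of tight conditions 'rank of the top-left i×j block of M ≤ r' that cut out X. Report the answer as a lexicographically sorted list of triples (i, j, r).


Recovering R(i,j) via the rank-extension bound from the 16 conditions:

  0 | 0 | 1 | 1 | 1 | 1 | 1 | 1
  0 | 0 | 1 | 1 | 1 | 1 | 2 | 2
  0 | 0 | 1 | 1 | 2 | 2 | 3 | 3
  0 | 1 | 2 | 2 | 3 | 3 | 4 | 4
  0 | 1 | 2 | 2 | 3 | 3 | 4 | 5
  0 | 1 | 2 | 3 | 4 | 4 | 5 | 6
  1 | 2 | 3 | 4 | 5 | 5 | 6 | 7
  1 | 2 | 3 | 4 | 5 | 6 | 7 | 8

hence w(1..8) = (3, 7, 5, 2, 8, 4, 1, 6).

Fulton essential set (6 of the 15 Rothe cells):

[(2, 6, 1), (3, 2, 0), (3, 4, 1), (5, 4, 2), (5, 6, 3), (6, 1, 0)]


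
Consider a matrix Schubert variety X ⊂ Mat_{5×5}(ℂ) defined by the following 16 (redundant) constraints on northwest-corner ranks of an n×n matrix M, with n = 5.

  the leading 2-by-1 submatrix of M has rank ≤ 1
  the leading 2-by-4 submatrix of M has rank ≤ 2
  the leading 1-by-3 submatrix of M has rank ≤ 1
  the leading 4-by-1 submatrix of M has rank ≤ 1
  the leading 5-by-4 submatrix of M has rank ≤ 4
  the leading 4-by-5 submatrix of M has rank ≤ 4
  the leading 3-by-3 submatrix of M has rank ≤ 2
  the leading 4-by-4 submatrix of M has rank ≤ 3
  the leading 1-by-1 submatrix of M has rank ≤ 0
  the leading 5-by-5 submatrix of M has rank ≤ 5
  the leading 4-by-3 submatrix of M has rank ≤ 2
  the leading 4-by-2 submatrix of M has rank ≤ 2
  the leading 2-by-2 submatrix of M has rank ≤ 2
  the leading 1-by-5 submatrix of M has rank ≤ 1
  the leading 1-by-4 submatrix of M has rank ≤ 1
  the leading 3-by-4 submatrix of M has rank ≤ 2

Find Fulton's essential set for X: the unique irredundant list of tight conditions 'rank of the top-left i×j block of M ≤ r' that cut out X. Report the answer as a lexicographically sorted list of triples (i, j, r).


The tightest implied rank at each (i,j), from the 16 conditions:

  i=1: 0 | 1 | 1 | 1 | 1
  i=2: 1 | 2 | 2 | 2 | 2
  i=3: 1 | 2 | 2 | 2 | 3
  i=4: 1 | 2 | 2 | 3 | 4
  i=5: 1 | 2 | 3 | 4 | 5

so w = (2, 1, 5, 4, 3).

Fulton essential set (3 of the 4 Rothe cells):

[(1, 1, 0), (3, 4, 2), (4, 3, 2)]


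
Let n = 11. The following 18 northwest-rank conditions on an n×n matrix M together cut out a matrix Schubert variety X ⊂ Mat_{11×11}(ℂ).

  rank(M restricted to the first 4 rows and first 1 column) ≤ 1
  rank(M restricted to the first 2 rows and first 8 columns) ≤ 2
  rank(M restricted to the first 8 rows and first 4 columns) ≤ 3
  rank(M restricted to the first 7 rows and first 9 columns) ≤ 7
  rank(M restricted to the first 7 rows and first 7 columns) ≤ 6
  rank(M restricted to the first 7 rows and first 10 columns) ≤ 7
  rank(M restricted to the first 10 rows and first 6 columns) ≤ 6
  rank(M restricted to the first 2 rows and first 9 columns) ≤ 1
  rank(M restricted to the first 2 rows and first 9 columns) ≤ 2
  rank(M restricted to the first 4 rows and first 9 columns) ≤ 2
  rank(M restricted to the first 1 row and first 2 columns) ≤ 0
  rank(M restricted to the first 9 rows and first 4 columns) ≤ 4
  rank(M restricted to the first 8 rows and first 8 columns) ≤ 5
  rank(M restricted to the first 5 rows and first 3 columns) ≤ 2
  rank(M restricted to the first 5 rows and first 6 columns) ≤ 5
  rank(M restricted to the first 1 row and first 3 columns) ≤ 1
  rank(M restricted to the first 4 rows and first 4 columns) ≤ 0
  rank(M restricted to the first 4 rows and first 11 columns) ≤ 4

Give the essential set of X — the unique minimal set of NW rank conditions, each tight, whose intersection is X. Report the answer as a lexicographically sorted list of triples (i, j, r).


Propagating the 18 rank bounds to every northwest block:

  i=1: 0, 0, 0, 0, 1, 1, 1, 1, 1, 1, 1
  i=2: 0, 0, 0, 0, 1, 1, 1, 1, 1, 2, 2
  i=3: 0, 0, 0, 0, 1, 2, 2, 2, 2, 3, 3
  i=4: 0, 0, 0, 0, 1, 2, 2, 2, 2, 3, 4
  i=5: 1, 1, 1, 1, 2, 3, 3, 3, 3, 4, 5
  i=6: 1, 2, 2, 2, 3, 4, 4, 4, 4, 5, 6
  i=7: 1, 2, 3, 3, 4, 5, 5, 5, 5, 6, 7
  i=8: 1, 2, 3, 3, 4, 5, 5, 5, 6, 7, 8
  i=9: 1, 2, 3, 4, 5, 6, 6, 6, 7, 8, 9
  i=10: 1, 2, 3, 4, 5, 6, 7, 7, 8, 9, 10
  i=11: 1, 2, 3, 4, 5, 6, 7, 8, 9, 10, 11

the unique w with this rank table is (5, 10, 6, 11, 1, 2, 3, 9, 4, 7, 8).

|D(w)|=26, |Ess(w)|=5:

[(2, 9, 1), (4, 4, 0), (4, 9, 2), (8, 4, 3), (8, 8, 5)]
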